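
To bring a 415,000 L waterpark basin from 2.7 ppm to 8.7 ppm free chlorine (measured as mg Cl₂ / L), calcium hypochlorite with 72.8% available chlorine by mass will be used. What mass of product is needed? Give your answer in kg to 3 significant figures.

Chlorine deficit: 8.7 − 2.7 = 6 ppm = 6 mg/L as Cl₂.
Cl₂ equivalent needed: 6 mg/L × 415,000 L = 2,490,000 mg = 2490 g.
Product at 72.8% available chlorine: 2490 / 0.728 = 3420 g.

3.42 kg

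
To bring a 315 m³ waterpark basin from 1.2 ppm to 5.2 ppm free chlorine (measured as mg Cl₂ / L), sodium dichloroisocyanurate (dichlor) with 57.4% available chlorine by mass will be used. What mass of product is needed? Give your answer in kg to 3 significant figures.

Volume: 315 m³ = 315,000 L.
Chlorine deficit: 5.2 − 1.2 = 4 ppm = 4 mg/L as Cl₂.
Cl₂ equivalent needed: 4 mg/L × 315,000 L = 1,260,000 mg = 1260 g.
Product at 57.4% available chlorine: 1260 / 0.574 = 2195 g.

2.20 kg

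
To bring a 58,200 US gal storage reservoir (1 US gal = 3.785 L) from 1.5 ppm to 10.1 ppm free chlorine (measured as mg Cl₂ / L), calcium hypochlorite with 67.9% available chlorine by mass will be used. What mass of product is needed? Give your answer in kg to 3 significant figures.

2.79 kg

Volume: 58,200 US gal × 3.785 L/gal = 220,287 L.
Chlorine deficit: 10.1 − 1.5 = 8.6 ppm = 8.6 mg/L as Cl₂.
Cl₂ equivalent needed: 8.6 mg/L × 220,287 L = 1,894,000 mg = 1894 g.
Product at 67.9% available chlorine: 1894 / 0.679 = 2790 g.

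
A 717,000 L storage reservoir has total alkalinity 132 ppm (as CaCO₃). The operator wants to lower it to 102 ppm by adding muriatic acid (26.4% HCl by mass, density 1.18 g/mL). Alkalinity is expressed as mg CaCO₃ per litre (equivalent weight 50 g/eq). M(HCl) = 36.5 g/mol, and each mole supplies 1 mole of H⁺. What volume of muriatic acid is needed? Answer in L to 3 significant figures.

50.4 L

Alkalinity to neutralize: (132 − 102) = 30 mg/L as CaCO₃ × 717,000 L = 21,510 g as CaCO₃.
Equivalents of H⁺ required: 21,510 ÷ 50 g/eq = 430.2 eq = 430.2 mol HCl.
Mass of HCl: 430.2 × 36.5 = 15,700 g.
Mass of 26.4% solution: 15,700 / 0.264 = 59,480 g.
Volume: 59,480 g ÷ 1.18 g/mL = 50,410 mL.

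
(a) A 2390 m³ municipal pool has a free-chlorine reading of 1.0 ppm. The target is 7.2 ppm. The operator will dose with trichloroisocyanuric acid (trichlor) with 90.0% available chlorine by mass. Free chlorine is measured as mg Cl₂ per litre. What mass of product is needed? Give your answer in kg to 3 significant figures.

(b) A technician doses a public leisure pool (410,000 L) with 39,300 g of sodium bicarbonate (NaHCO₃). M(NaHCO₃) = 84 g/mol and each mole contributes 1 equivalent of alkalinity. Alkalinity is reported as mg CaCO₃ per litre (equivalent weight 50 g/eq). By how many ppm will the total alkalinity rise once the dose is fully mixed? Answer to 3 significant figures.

(a) Volume: 2390 m³ = 2,390,000 L.
(a) Chlorine deficit: 7.2 − 1.0 = 6.2 ppm = 6.2 mg/L as Cl₂.
(a) Cl₂ equivalent needed: 6.2 mg/L × 2,390,000 L = 14,820,000 mg = 14,820 g.
(a) Product at 90.0% available chlorine: 14,820 / 0.9 = 16,460 g.

(b) Moles of NaHCO₃: 39,300 g ÷ 84 g/mol = 467.9 mol → 467.9 eq of alkalinity.
(b) As CaCO₃: 467.9 eq × 50 g/eq = 23,390 g.
(b) Rise: 23,390 g / 410,000 L × 1000 = 57.06 mg/L.

(a) 16.5 kg; (b) 57.1 ppm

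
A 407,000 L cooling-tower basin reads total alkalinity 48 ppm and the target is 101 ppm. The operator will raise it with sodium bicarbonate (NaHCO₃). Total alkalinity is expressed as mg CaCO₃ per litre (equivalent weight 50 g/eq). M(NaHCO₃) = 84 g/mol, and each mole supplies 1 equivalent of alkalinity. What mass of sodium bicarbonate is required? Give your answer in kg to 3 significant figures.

36.2 kg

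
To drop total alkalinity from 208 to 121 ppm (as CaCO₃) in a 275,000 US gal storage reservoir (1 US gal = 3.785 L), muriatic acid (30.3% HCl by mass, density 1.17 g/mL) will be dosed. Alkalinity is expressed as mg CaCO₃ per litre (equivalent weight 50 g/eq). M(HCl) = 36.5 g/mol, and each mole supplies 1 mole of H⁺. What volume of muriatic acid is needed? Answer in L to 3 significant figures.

186 L

Volume: 275,000 US gal × 3.785 L/gal = 1,040,875 L.
Alkalinity to neutralize: (208 − 121) = 87 mg/L as CaCO₃ × 1,040,875 L = 90,560 g as CaCO₃.
Equivalents of H⁺ required: 90,560 ÷ 50 g/eq = 1811 eq = 1811 mol HCl.
Mass of HCl: 1811 × 36.5 = 66,110 g.
Mass of 30.3% solution: 66,110 / 0.303 = 218,200 g.
Volume: 218,200 g ÷ 1.17 g/mL = 186,500 mL.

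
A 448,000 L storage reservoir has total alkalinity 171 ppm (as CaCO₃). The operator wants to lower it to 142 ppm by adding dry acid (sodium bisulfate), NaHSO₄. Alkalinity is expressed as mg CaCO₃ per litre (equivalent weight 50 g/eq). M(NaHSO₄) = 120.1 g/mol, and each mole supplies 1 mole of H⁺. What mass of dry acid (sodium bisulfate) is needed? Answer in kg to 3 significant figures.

Alkalinity to neutralize: (171 − 142) = 29 mg/L as CaCO₃ × 448,000 L = 12,990 g as CaCO₃.
Equivalents of H⁺ required: 12,990 ÷ 50 g/eq = 259.8 eq = 259.8 mol NaHSO₄.
Mass of NaHSO₄: 259.8 × 120.1 = 31,210 g.

31.2 kg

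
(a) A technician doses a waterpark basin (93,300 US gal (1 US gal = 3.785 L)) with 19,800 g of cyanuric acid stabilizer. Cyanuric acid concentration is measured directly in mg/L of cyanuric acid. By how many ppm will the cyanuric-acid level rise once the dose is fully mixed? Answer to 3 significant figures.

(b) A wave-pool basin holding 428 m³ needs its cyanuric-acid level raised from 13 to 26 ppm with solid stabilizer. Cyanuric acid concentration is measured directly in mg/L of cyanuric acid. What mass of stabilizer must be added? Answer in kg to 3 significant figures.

(a) 56.1 ppm; (b) 5.56 kg

(a) Volume: 93,300 US gal × 3.785 L/gal = 353,140 L.
(a) Rise: 19,800 g / 353,140 L × 1000 = 56.07 mg/L.

(b) Volume: 428 m³ = 428,000 L.
(b) CYA to add: (26 − 13) = 13 mg/L × 428,000 L = 5564 g cyanuric acid.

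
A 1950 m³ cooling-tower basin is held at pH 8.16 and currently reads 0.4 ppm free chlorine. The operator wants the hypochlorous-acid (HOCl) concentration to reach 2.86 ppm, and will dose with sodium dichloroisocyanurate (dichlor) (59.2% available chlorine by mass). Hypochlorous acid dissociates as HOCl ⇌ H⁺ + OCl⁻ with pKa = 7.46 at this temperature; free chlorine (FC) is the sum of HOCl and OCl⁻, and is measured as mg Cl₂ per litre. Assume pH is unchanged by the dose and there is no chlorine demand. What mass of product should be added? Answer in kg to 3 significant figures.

Volume: 1950 m³ = 1,950,000 L.
[OCl⁻]/[HOCl] = 10^(pH − pKa) = 10^(8.16 − 7.46) = 5.012; fraction as HOCl = 1/(1 + 5.012) = 0.1663.
Free chlorine required for 2.86 ppm HOCl: 2.86 / 0.1663 = 17.19 ppm.
FC to add: 17.19 − 0.4 = 16.79 mg/L as Cl₂.
Cl₂ equivalent: 16.79 mg/L × 1,950,000 L = 32,750 g.
Product at 59.2% available Cl: 32,750 / 0.592 = 55,320 g.

55.3 kg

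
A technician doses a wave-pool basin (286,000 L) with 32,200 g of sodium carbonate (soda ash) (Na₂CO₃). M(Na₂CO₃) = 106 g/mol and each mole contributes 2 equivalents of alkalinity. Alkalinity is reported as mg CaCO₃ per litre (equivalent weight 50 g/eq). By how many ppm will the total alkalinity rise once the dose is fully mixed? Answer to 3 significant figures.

106 ppm

Moles of Na₂CO₃: 32,200 g ÷ 106 g/mol = 303.8 mol → 607.5 eq of alkalinity.
As CaCO₃: 607.5 eq × 50 g/eq = 30,380 g.
Rise: 30,380 g / 286,000 L × 1000 = 106.2 mg/L.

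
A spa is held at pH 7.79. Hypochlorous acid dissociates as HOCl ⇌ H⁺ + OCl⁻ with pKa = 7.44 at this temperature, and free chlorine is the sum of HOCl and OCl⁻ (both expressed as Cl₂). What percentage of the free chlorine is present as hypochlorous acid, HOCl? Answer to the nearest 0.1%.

30.9%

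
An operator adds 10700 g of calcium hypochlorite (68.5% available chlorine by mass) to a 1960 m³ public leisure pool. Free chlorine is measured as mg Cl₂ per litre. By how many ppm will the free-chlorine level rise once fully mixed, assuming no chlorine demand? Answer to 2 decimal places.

3.74 ppm

Volume: 1960 m³ = 1,960,000 L.
Available chlorine delivered: 10,700 g × 0.685 = 7330 g as Cl₂.
Concentration rise: 7330 g / 1,960,000 L = 3.74 mg/L = 3.74 ppm.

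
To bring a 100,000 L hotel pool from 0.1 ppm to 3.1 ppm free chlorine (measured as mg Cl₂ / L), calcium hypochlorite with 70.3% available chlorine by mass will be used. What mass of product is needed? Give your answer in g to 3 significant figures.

427 g

Chlorine deficit: 3.1 − 0.1 = 3 ppm = 3 mg/L as Cl₂.
Cl₂ equivalent needed: 3 mg/L × 100,000 L = 300,000 mg = 300 g.
Product at 70.3% available chlorine: 300 / 0.703 = 426.7 g.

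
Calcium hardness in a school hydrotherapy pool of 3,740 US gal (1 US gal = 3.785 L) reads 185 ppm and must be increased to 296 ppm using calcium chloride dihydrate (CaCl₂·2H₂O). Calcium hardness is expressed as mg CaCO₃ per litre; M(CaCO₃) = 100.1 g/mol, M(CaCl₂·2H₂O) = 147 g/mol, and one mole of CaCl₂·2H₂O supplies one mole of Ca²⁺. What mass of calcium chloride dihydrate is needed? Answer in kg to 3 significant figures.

2.31 kg

Volume: 3,740 US gal × 3.785 L/gal = 14,156 L.
Hardness to add: (296 − 185) = 111 mg/L as CaCO₃ × 14,156 L = 1571 g as CaCO₃.
Moles of Ca²⁺ (1 mol Ca²⁺ ≡ 1 mol CaCO₃): 1571 / 100.1 g/mol = 15.7 mol.
Mass of CaCl₂·2H₂O: 15.7 × 147 = 2308 g.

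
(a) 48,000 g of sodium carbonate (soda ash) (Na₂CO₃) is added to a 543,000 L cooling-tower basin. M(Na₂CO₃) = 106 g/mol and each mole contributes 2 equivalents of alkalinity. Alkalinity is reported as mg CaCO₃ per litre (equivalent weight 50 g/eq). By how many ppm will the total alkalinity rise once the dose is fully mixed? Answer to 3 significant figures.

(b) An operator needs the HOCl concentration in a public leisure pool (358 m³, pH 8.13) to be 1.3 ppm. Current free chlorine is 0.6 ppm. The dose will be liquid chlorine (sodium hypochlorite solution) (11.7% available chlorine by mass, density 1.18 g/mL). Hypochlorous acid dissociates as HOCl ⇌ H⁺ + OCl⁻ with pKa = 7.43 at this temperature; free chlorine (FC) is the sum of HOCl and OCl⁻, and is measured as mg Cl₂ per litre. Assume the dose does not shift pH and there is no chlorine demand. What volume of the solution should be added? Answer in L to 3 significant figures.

(a) Moles of Na₂CO₃: 48,000 g ÷ 106 g/mol = 452.8 mol → 905.7 eq of alkalinity.
(a) As CaCO₃: 905.7 eq × 50 g/eq = 45,280 g.
(a) Rise: 45,280 g / 543,000 L × 1000 = 83.39 mg/L.

(b) Volume: 358 m³ = 358,000 L.
(b) [OCl⁻]/[HOCl] = 10^(pH − pKa) = 10^(8.13 − 7.43) = 5.012; fraction as HOCl = 1/(1 + 5.012) = 0.1663.
(b) Free chlorine required for 1.3 ppm HOCl: 1.3 / 0.1663 = 7.815 ppm.
(b) FC to add: 7.815 − 0.6 = 7.215 mg/L as Cl₂.
(b) Cl₂ equivalent: 7.215 mg/L × 358,000 L = 2583 g.
(b) Product at 11.7% available Cl: 2583 / 0.117 = 22,080 g.
(b) Volume: 22,080 g ÷ 1.18 g/mL = 18,710 mL.

(a) 83.4 ppm; (b) 18.7 L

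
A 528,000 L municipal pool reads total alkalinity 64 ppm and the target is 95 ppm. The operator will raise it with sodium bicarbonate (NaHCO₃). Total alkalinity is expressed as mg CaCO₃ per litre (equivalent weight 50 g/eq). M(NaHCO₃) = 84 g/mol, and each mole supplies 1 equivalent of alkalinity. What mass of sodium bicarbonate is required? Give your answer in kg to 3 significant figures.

27.5 kg

Alkalinity to add: (95 − 64) = 31 mg/L as CaCO₃ × 528,000 L = 16,370 g as CaCO₃.
Equivalents: 16,370 g ÷ 50 g/eq = 327.4 eq.
NaHCO₃ supplies 1 eq per mole → 327.4 mol.
Mass: 327.4 mol × 84 g/mol = 27,500 g.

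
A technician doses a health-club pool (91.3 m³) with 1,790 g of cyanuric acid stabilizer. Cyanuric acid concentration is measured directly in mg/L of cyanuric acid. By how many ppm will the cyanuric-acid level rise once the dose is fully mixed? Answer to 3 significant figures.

19.6 ppm

Volume: 91.3 m³ = 91,300 L.
Rise: 1,790 g / 91,300 L × 1000 = 19.61 mg/L.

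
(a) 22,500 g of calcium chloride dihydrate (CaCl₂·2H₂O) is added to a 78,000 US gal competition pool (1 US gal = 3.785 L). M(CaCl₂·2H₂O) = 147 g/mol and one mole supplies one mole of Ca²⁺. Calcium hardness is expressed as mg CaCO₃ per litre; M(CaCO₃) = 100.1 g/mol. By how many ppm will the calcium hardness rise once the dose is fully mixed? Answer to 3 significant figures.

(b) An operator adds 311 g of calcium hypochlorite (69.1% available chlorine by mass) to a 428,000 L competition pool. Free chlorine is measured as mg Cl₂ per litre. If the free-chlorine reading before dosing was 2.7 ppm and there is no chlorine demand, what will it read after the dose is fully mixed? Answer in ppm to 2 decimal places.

(a) 51.9 ppm; (b) 3.20 ppm

(a) Volume: 78,000 US gal × 3.785 L/gal = 295,230 L.
(a) Moles of Ca²⁺: 22,500 g ÷ 147 g/mol = 153.1 mol.
(a) As CaCO₃: 153.1 mol × 100.1 g/mol = 15,320 g.
(a) Rise: 15,320 g / 295,230 L × 1000 = 51.9 mg/L.

(b) Available chlorine delivered: 311 g × 0.691 = 214.9 g as Cl₂.
(b) Concentration rise: 214.9 g / 428,000 L = 0.5021 mg/L = 0.50 ppm.
(b) Final FC: 2.7 + 0.50 = 3.20 ppm.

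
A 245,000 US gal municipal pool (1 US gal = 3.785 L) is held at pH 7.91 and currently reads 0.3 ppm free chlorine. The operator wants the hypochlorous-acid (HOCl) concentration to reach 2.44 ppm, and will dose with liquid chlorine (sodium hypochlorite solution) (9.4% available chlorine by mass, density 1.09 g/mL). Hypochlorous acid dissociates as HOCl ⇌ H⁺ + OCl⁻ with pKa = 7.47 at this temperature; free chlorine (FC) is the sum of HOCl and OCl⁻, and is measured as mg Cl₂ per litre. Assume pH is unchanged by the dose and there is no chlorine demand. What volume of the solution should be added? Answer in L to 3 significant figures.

Volume: 245,000 US gal × 3.785 L/gal = 927,325 L.
[OCl⁻]/[HOCl] = 10^(pH − pKa) = 10^(7.91 − 7.47) = 2.754; fraction as HOCl = 1/(1 + 2.754) = 0.2664.
Free chlorine required for 2.44 ppm HOCl: 2.44 / 0.2664 = 9.16 ppm.
FC to add: 9.16 − 0.3 = 8.86 mg/L as Cl₂.
Cl₂ equivalent: 8.86 mg/L × 927,325 L = 8216 g.
Product at 9.4% available Cl: 8216 / 0.094 = 87,410 g.
Volume: 87,410 g ÷ 1.09 g/mL = 80,190 mL.

80.2 L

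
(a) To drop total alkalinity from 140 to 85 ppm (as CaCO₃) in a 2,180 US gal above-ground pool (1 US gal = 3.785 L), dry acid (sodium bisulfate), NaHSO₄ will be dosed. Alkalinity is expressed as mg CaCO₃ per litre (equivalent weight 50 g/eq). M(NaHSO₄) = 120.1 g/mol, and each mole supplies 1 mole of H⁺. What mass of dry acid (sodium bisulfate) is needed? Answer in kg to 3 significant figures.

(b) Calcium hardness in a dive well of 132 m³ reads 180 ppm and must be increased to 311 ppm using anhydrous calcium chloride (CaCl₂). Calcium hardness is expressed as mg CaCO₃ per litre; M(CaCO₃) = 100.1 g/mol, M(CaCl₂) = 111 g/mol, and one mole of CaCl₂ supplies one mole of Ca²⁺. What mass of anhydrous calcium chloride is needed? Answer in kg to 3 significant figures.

(a) 1.09 kg; (b) 19.2 kg

(a) Volume: 2,180 US gal × 3.785 L/gal = 8,251 L.
(a) Alkalinity to neutralize: (140 − 85) = 55 mg/L as CaCO₃ × 8,251 L = 453.8 g as CaCO₃.
(a) Equivalents of H⁺ required: 453.8 ÷ 50 g/eq = 9.076 eq = 9.076 mol NaHSO₄.
(a) Mass of NaHSO₄: 9.076 × 120.1 = 1090 g.

(b) Volume: 132 m³ = 132,000 L.
(b) Hardness to add: (311 − 180) = 131 mg/L as CaCO₃ × 132,000 L = 17,290 g as CaCO₃.
(b) Moles of Ca²⁺ (1 mol Ca²⁺ ≡ 1 mol CaCO₃): 17,290 / 100.1 g/mol = 172.7 mol.
(b) Mass of CaCl₂: 172.7 × 111 = 19,170 g.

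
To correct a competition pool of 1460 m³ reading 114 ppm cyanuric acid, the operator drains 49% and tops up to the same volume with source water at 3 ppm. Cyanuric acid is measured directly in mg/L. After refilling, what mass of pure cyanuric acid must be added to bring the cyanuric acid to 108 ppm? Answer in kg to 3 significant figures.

70.6 kg

Volume: 1460 m³ = 1,460,000 L.
After draining 49% and refilling: 114 × 0.51 + 3 × 0.49 = 59.61 ppm.
Deficit to target: 108 − 59.61 = 48.39 mg/L.
Mass: 48.39 mg/L × 1,460,000 L = 70,650 g cyanuric acid.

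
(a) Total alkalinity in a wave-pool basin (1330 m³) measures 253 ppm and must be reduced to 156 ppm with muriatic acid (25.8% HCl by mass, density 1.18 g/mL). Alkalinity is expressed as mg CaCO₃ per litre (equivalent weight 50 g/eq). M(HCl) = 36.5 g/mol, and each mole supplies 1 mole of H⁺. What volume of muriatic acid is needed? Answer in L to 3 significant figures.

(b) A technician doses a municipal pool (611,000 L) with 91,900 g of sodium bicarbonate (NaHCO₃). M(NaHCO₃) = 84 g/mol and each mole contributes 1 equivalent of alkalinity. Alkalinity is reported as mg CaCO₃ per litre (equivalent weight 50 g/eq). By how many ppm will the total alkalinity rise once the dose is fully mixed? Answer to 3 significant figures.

(a) 309 L; (b) 89.5 ppm

(a) Volume: 1330 m³ = 1,330,000 L.
(a) Alkalinity to neutralize: (253 − 156) = 97 mg/L as CaCO₃ × 1,330,000 L = 129,000 g as CaCO₃.
(a) Equivalents of H⁺ required: 129,000 ÷ 50 g/eq = 2580 eq = 2580 mol HCl.
(a) Mass of HCl: 2580 × 36.5 = 94,180 g.
(a) Mass of 25.8% solution: 94,180 / 0.258 = 365,000 g.
(a) Volume: 365,000 g ÷ 1.18 g/mL = 309,300 mL.

(b) Moles of NaHCO₃: 91,900 g ÷ 84 g/mol = 1094 mol → 1094 eq of alkalinity.
(b) As CaCO₃: 1094 eq × 50 g/eq = 54,700 g.
(b) Rise: 54,700 g / 611,000 L × 1000 = 89.53 mg/L.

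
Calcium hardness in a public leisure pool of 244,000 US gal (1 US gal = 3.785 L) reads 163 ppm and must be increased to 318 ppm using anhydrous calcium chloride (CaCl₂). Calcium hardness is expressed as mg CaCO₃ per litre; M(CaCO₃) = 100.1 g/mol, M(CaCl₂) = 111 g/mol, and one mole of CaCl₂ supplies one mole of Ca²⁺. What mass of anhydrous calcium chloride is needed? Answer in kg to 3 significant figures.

Volume: 244,000 US gal × 3.785 L/gal = 923,540 L.
Hardness to add: (318 − 163) = 155 mg/L as CaCO₃ × 923,540 L = 143,100 g as CaCO₃.
Moles of Ca²⁺ (1 mol Ca²⁺ ≡ 1 mol CaCO₃): 143,100 / 100.1 g/mol = 1430 mol.
Mass of CaCl₂: 1430 × 111 = 158,700 g.

159 kg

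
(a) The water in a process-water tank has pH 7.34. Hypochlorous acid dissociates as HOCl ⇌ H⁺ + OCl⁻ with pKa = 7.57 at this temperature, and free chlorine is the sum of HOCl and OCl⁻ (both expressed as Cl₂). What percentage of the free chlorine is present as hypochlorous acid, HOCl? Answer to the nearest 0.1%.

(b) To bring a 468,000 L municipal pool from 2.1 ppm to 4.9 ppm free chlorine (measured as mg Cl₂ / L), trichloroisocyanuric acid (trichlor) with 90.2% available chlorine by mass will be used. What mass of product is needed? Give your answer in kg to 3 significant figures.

(a) [OCl⁻]/[HOCl] = 10^(pH − pKa) = 10^(7.34 − 7.57) = 10^-0.23 = 0.5888.
(a) Fraction as HOCl = 1 / (1 + 0.5888) = 0.6294.

(b) Chlorine deficit: 4.9 − 2.1 = 2.8 ppm = 2.8 mg/L as Cl₂.
(b) Cl₂ equivalent needed: 2.8 mg/L × 468,000 L = 1,310,000 mg = 1310 g.
(b) Product at 90.2% available chlorine: 1310 / 0.902 = 1453 g.

(a) 62.9%; (b) 1.45 kg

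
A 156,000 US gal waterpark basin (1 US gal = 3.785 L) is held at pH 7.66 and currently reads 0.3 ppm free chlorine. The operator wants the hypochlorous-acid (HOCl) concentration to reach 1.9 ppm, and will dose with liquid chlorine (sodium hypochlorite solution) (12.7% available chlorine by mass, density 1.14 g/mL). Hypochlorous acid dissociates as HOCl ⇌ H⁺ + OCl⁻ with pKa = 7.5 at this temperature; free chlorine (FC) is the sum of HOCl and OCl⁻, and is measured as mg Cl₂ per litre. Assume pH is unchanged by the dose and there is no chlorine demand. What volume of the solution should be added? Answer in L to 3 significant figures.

17.7 L

Volume: 156,000 US gal × 3.785 L/gal = 590,460 L.
[OCl⁻]/[HOCl] = 10^(pH − pKa) = 10^(7.66 − 7.5) = 1.445; fraction as HOCl = 1/(1 + 1.445) = 0.4089.
Free chlorine required for 1.9 ppm HOCl: 1.9 / 0.4089 = 4.646 ppm.
FC to add: 4.646 − 0.3 = 4.346 mg/L as Cl₂.
Cl₂ equivalent: 4.346 mg/L × 590,460 L = 2566 g.
Product at 12.7% available Cl: 2566 / 0.127 = 20,210 g.
Volume: 20,210 g ÷ 1.14 g/mL = 17,730 mL.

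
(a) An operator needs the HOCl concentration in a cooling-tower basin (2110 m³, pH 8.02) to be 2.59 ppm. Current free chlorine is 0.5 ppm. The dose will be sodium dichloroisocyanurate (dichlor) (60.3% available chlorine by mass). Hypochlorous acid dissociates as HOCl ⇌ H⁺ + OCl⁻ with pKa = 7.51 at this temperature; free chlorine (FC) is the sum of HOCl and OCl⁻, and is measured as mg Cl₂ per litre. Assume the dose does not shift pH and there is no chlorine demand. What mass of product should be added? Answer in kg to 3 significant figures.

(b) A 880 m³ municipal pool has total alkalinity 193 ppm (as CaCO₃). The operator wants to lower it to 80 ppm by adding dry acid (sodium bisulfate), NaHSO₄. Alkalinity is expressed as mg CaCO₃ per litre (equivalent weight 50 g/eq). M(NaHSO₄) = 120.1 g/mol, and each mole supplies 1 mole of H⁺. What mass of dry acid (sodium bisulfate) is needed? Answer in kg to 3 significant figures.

(a) 36.6 kg; (b) 239 kg

(a) Volume: 2110 m³ = 2,110,000 L.
(a) [OCl⁻]/[HOCl] = 10^(pH − pKa) = 10^(8.02 − 7.51) = 3.236; fraction as HOCl = 1/(1 + 3.236) = 0.2361.
(a) Free chlorine required for 2.59 ppm HOCl: 2.59 / 0.2361 = 10.97 ppm.
(a) FC to add: 10.97 − 0.5 = 10.47 mg/L as Cl₂.
(a) Cl₂ equivalent: 10.47 mg/L × 2,110,000 L = 22,090 g.
(a) Product at 60.3% available Cl: 22,090 / 0.603 = 36,640 g.

(b) Volume: 880 m³ = 880,000 L.
(b) Alkalinity to neutralize: (193 − 80) = 113 mg/L as CaCO₃ × 880,000 L = 99,440 g as CaCO₃.
(b) Equivalents of H⁺ required: 99,440 ÷ 50 g/eq = 1989 eq = 1989 mol NaHSO₄.
(b) Mass of NaHSO₄: 1989 × 120.1 = 238,900 g.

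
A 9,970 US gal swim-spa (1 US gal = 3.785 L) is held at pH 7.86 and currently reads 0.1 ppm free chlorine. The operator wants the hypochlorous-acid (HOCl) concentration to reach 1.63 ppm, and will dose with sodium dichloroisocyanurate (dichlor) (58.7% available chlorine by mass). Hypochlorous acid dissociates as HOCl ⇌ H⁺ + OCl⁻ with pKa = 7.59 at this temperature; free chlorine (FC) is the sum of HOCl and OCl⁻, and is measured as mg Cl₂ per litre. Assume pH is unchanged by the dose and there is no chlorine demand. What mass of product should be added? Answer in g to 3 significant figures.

293 g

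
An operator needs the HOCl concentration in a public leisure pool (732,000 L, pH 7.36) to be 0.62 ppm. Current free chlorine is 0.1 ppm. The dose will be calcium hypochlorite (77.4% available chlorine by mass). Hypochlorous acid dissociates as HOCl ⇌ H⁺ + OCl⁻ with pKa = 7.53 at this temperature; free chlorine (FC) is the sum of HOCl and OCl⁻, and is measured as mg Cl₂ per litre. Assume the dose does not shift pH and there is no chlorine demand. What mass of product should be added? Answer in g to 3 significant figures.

888 g

[OCl⁻]/[HOCl] = 10^(pH − pKa) = 10^(7.36 − 7.53) = 0.6761; fraction as HOCl = 1/(1 + 0.6761) = 0.5966.
Free chlorine required for 0.62 ppm HOCl: 0.62 / 0.5966 = 1.039 ppm.
FC to add: 1.039 − 0.1 = 0.9392 mg/L as Cl₂.
Cl₂ equivalent: 0.9392 mg/L × 732,000 L = 687.5 g.
Product at 77.4% available Cl: 687.5 / 0.774 = 888.2 g.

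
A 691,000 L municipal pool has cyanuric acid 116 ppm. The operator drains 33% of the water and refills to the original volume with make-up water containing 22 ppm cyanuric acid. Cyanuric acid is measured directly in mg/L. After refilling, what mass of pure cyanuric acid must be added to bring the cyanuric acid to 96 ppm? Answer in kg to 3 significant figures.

7.61 kg

After draining 33% and refilling: 116 × 0.67 + 22 × 0.33 = 84.98 ppm.
Deficit to target: 96 − 84.98 = 11.02 mg/L.
Mass: 11.02 mg/L × 691,000 L = 7615 g cyanuric acid.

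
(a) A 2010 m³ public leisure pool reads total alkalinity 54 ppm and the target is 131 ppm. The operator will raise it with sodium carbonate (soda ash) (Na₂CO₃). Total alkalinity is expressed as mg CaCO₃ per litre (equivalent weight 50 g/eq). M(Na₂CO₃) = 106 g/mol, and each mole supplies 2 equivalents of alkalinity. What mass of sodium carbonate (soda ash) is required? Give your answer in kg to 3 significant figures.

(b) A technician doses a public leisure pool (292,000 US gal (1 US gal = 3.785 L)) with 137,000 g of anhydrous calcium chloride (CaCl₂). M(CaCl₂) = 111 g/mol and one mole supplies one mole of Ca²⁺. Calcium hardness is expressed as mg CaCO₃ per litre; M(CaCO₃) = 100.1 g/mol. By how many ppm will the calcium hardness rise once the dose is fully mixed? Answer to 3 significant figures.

(a) 164 kg; (b) 112 ppm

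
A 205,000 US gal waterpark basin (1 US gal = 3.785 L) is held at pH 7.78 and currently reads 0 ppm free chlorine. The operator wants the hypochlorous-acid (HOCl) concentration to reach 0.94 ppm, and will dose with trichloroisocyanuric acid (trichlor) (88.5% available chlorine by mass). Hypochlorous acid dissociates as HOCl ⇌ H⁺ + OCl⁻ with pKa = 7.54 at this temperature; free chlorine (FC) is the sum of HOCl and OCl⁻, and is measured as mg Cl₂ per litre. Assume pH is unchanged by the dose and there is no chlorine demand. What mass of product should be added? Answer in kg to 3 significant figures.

2.26 kg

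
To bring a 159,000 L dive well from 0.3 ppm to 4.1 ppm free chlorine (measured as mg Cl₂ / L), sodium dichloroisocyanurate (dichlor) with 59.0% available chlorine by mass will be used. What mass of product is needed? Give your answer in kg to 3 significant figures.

1.02 kg

Chlorine deficit: 4.1 − 0.3 = 3.8 ppm = 3.8 mg/L as Cl₂.
Cl₂ equivalent needed: 3.8 mg/L × 159,000 L = 604,200 mg = 604.2 g.
Product at 59.0% available chlorine: 604.2 / 0.59 = 1024 g.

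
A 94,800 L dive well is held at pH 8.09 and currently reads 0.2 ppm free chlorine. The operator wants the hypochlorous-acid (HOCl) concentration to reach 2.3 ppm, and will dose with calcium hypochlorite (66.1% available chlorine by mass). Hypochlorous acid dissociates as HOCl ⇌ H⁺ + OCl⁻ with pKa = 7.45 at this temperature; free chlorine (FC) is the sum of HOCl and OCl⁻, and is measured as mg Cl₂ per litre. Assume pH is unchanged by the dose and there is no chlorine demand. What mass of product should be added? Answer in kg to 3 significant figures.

[OCl⁻]/[HOCl] = 10^(pH − pKa) = 10^(8.09 − 7.45) = 4.365; fraction as HOCl = 1/(1 + 4.365) = 0.1864.
Free chlorine required for 2.3 ppm HOCl: 2.3 / 0.1864 = 12.34 ppm.
FC to add: 12.34 − 0.2 = 12.14 mg/L as Cl₂.
Cl₂ equivalent: 12.14 mg/L × 94,800 L = 1151 g.
Product at 66.1% available Cl: 1151 / 0.661 = 1741 g.

1.74 kg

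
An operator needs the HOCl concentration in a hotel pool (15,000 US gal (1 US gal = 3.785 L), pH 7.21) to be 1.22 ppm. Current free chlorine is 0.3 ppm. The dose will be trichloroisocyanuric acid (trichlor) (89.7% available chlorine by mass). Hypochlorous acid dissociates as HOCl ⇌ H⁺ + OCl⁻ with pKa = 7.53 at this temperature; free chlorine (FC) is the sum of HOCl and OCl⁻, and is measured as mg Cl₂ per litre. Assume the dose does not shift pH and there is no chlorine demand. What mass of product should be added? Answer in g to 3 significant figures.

95.2 g

Volume: 15,000 US gal × 3.785 L/gal = 56,775 L.
[OCl⁻]/[HOCl] = 10^(pH − pKa) = 10^(7.21 − 7.53) = 0.4786; fraction as HOCl = 1/(1 + 0.4786) = 0.6763.
Free chlorine required for 1.22 ppm HOCl: 1.22 / 0.6763 = 1.804 ppm.
FC to add: 1.804 − 0.3 = 1.504 mg/L as Cl₂.
Cl₂ equivalent: 1.504 mg/L × 56,775 L = 85.39 g.
Product at 89.7% available Cl: 85.39 / 0.897 = 95.19 g.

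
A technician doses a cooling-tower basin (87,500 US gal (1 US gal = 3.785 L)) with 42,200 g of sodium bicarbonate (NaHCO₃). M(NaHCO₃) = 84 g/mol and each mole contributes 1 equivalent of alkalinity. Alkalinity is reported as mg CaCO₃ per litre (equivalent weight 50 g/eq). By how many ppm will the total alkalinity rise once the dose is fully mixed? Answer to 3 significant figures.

75.8 ppm

Volume: 87,500 US gal × 3.785 L/gal = 331,188 L.
Moles of NaHCO₃: 42,200 g ÷ 84 g/mol = 502.4 mol → 502.4 eq of alkalinity.
As CaCO₃: 502.4 eq × 50 g/eq = 25,120 g.
Rise: 25,120 g / 331,188 L × 1000 = 75.85 mg/L.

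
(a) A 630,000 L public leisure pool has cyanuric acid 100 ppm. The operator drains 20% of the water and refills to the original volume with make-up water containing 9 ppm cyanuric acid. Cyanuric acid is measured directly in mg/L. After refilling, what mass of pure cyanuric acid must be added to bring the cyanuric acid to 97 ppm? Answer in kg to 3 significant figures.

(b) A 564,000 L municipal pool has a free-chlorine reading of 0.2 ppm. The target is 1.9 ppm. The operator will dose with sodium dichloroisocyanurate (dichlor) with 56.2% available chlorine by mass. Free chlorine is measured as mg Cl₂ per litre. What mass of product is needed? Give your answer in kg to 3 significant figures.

(a) 9.58 kg; (b) 1.71 kg

(a) After draining 20% and refilling: 100 × 0.80 + 9 × 0.20 = 81.8 ppm.
(a) Deficit to target: 97 − 81.8 = 15.2 mg/L.
(a) Mass: 15.2 mg/L × 630,000 L = 9576 g cyanuric acid.

(b) Chlorine deficit: 1.9 − 0.2 = 1.7 ppm = 1.7 mg/L as Cl₂.
(b) Cl₂ equivalent needed: 1.7 mg/L × 564,000 L = 958,800 mg = 958.8 g.
(b) Product at 56.2% available chlorine: 958.8 / 0.562 = 1706 g.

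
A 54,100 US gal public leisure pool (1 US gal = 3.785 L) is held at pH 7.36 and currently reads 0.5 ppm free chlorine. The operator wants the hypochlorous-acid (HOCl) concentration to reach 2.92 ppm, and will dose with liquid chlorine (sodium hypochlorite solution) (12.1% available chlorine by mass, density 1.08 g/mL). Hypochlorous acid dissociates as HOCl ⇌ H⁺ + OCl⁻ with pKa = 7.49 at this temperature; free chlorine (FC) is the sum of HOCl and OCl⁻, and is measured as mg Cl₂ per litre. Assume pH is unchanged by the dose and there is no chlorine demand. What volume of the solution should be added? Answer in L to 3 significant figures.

Volume: 54,100 US gal × 3.785 L/gal = 204,768 L.
[OCl⁻]/[HOCl] = 10^(pH − pKa) = 10^(7.36 − 7.49) = 0.7413; fraction as HOCl = 1/(1 + 0.7413) = 0.5743.
Free chlorine required for 2.92 ppm HOCl: 2.92 / 0.5743 = 5.085 ppm.
FC to add: 5.085 − 0.5 = 4.585 mg/L as Cl₂.
Cl₂ equivalent: 4.585 mg/L × 204,768 L = 938.8 g.
Product at 12.1% available Cl: 938.8 / 0.121 = 7759 g.
Volume: 7759 g ÷ 1.08 g/mL = 7184 mL.

7.18 L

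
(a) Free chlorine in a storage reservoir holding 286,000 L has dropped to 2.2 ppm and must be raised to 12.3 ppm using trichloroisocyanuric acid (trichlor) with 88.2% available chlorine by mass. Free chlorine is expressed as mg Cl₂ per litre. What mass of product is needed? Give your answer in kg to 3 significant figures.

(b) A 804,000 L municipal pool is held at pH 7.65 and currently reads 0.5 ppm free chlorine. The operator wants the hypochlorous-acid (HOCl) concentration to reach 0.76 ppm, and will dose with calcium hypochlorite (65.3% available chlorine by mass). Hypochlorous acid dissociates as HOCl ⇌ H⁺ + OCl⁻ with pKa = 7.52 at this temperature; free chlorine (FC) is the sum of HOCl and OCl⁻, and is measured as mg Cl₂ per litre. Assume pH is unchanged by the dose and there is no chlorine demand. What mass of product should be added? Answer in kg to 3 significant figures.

(a) Chlorine deficit: 12.3 − 2.2 = 10.1 ppm = 10.1 mg/L as Cl₂.
(a) Cl₂ equivalent needed: 10.1 mg/L × 286,000 L = 2,889,000 mg = 2889 g.
(a) Product at 88.2% available chlorine: 2889 / 0.882 = 3275 g.

(b) [OCl⁻]/[HOCl] = 10^(pH − pKa) = 10^(7.65 − 7.52) = 1.349; fraction as HOCl = 1/(1 + 1.349) = 0.4257.
(b) Free chlorine required for 0.76 ppm HOCl: 0.76 / 0.4257 = 1.785 ppm.
(b) FC to add: 1.785 − 0.5 = 1.285 mg/L as Cl₂.
(b) Cl₂ equivalent: 1.285 mg/L × 804,000 L = 1033 g.
(b) Product at 65.3% available Cl: 1033 / 0.653 = 1582 g.

(a) 3.28 kg; (b) 1.58 kg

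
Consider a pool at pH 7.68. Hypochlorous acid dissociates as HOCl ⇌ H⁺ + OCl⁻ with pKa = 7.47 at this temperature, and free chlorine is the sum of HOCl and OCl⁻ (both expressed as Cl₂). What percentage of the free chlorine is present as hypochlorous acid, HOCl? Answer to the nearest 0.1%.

[OCl⁻]/[HOCl] = 10^(pH − pKa) = 10^(7.68 − 7.47) = 10^0.21 = 1.622.
Fraction as HOCl = 1 / (1 + 1.622) = 0.3814.

38.1%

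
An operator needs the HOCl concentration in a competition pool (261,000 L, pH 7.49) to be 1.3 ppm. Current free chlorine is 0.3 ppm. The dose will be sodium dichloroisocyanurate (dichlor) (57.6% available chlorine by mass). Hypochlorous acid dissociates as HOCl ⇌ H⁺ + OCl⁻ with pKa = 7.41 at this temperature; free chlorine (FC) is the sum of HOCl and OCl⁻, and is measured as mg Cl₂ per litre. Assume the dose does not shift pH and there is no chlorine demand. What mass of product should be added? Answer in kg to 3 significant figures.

[OCl⁻]/[HOCl] = 10^(pH − pKa) = 10^(7.49 − 7.41) = 1.202; fraction as HOCl = 1/(1 + 1.202) = 0.4541.
Free chlorine required for 1.3 ppm HOCl: 1.3 / 0.4541 = 2.863 ppm.
FC to add: 2.863 − 0.3 = 2.563 mg/L as Cl₂.
Cl₂ equivalent: 2.563 mg/L × 261,000 L = 668.9 g.
Product at 57.6% available Cl: 668.9 / 0.576 = 1161 g.

1.16 kg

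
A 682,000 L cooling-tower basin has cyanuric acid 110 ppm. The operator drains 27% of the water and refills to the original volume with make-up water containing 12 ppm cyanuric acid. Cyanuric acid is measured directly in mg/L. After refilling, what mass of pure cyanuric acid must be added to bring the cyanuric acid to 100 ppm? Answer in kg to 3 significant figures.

After draining 27% and refilling: 110 × 0.73 + 12 × 0.27 = 83.54 ppm.
Deficit to target: 100 − 83.54 = 16.46 mg/L.
Mass: 16.46 mg/L × 682,000 L = 11,230 g cyanuric acid.

11.2 kg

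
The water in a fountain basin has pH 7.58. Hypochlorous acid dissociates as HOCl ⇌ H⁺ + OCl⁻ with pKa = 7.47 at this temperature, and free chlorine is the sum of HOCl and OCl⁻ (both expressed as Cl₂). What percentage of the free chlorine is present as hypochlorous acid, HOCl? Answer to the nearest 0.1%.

[OCl⁻]/[HOCl] = 10^(pH − pKa) = 10^(7.58 − 7.47) = 10^0.11 = 1.288.
Fraction as HOCl = 1 / (1 + 1.288) = 0.437.

43.7%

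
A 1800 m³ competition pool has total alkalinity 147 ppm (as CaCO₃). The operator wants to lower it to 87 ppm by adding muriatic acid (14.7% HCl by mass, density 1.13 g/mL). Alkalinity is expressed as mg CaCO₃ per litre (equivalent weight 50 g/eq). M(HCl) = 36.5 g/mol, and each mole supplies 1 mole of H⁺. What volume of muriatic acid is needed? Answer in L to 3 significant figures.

475 L

Volume: 1800 m³ = 1,800,000 L.
Alkalinity to neutralize: (147 − 87) = 60 mg/L as CaCO₃ × 1,800,000 L = 108,000 g as CaCO₃.
Equivalents of H⁺ required: 108,000 ÷ 50 g/eq = 2160 eq = 2160 mol HCl.
Mass of HCl: 2160 × 36.5 = 78,840 g.
Mass of 14.7% solution: 78,840 / 0.147 = 536,300 g.
Volume: 536,300 g ÷ 1.13 g/mL = 474,600 mL.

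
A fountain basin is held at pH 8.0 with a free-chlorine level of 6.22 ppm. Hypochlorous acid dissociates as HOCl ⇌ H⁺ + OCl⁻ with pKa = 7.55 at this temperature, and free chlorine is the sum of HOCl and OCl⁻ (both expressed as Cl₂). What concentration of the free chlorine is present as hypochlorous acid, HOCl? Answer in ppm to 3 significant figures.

1.63 ppm

[OCl⁻]/[HOCl] = 10^(pH − pKa) = 10^(8.0 − 7.55) = 10^0.45 = 2.818.
Fraction as HOCl = 1 / (1 + 2.818) = 0.2619.
HOCl = 0.2619 × 6.22 ppm = 1.629 ppm.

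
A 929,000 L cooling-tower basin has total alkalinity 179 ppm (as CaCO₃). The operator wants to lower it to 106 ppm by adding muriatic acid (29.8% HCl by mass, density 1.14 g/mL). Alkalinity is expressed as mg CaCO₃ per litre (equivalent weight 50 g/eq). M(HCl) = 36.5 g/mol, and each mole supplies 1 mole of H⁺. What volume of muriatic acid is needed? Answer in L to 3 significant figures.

146 L

Alkalinity to neutralize: (179 − 106) = 73 mg/L as CaCO₃ × 929,000 L = 67,820 g as CaCO₃.
Equivalents of H⁺ required: 67,820 ÷ 50 g/eq = 1356 eq = 1356 mol HCl.
Mass of HCl: 1356 × 36.5 = 49,510 g.
Mass of 29.8% solution: 49,510 / 0.298 = 166,100 g.
Volume: 166,100 g ÷ 1.14 g/mL = 145,700 mL.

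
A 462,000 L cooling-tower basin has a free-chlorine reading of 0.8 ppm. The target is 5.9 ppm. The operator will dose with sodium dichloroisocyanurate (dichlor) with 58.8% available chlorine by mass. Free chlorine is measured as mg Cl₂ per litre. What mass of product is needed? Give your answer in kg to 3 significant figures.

Chlorine deficit: 5.9 − 0.8 = 5.1 ppm = 5.1 mg/L as Cl₂.
Cl₂ equivalent needed: 5.1 mg/L × 462,000 L = 2,356,000 mg = 2356 g.
Product at 58.8% available chlorine: 2356 / 0.588 = 4007 g.

4.01 kg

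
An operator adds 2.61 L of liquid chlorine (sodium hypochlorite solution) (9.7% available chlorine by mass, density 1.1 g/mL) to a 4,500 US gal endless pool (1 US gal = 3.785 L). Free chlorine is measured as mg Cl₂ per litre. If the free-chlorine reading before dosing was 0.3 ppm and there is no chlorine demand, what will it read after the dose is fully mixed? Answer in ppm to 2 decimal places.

16.65 ppm

Volume: 4,500 US gal × 3.785 L/gal = 17,032 L.
Mass of solution: 2.61 L × 1000 mL/L × 1.1 g/mL = 2871 g.
Available chlorine delivered: 2871 g × 0.097 = 278.5 g as Cl₂.
Concentration rise: 278.5 g / 17,032 L = 16.35 mg/L = 16.35 ppm.
Final FC: 0.3 + 16.35 = 16.65 ppm.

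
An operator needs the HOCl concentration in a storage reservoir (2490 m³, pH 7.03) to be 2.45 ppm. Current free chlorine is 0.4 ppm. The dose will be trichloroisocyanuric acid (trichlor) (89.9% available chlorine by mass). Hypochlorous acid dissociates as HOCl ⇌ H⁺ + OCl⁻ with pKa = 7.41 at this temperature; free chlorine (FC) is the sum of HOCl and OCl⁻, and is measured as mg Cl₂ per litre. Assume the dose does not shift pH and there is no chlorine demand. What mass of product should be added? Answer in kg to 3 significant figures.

Volume: 2490 m³ = 2,490,000 L.
[OCl⁻]/[HOCl] = 10^(pH − pKa) = 10^(7.03 − 7.41) = 0.4169; fraction as HOCl = 1/(1 + 0.4169) = 0.7058.
Free chlorine required for 2.45 ppm HOCl: 2.45 / 0.7058 = 3.471 ppm.
FC to add: 3.471 − 0.4 = 3.071 mg/L as Cl₂.
Cl₂ equivalent: 3.071 mg/L × 2,490,000 L = 7648 g.
Product at 89.9% available Cl: 7648 / 0.899 = 8507 g.

8.51 kg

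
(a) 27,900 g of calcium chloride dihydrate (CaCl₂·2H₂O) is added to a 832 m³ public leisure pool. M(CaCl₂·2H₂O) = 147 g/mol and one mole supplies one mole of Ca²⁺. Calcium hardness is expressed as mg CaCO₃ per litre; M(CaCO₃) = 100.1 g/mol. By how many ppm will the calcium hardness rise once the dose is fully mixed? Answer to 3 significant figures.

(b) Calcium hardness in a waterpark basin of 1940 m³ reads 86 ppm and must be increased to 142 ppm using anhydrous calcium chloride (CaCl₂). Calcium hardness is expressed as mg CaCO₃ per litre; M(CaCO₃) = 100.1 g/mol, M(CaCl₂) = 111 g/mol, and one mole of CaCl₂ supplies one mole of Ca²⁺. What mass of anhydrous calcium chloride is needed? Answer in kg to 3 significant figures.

(a) 22.8 ppm; (b) 120 kg

(a) Volume: 832 m³ = 832,000 L.
(a) Moles of Ca²⁺: 27,900 g ÷ 147 g/mol = 189.8 mol.
(a) As CaCO₃: 189.8 mol × 100.1 g/mol = 19,000 g.
(a) Rise: 19,000 g / 832,000 L × 1000 = 22.83 mg/L.

(b) Volume: 1940 m³ = 1,940,000 L.
(b) Hardness to add: (142 − 86) = 56 mg/L as CaCO₃ × 1,940,000 L = 108,600 g as CaCO₃.
(b) Moles of Ca²⁺ (1 mol Ca²⁺ ≡ 1 mol CaCO₃): 108,600 / 100.1 g/mol = 1085 mol.
(b) Mass of CaCl₂: 1085 × 111 = 120,500 g.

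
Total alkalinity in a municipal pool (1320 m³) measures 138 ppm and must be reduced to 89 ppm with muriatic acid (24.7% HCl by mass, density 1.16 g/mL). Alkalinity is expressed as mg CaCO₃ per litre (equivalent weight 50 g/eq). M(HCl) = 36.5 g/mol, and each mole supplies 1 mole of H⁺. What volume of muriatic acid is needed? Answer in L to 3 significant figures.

165 L

Volume: 1320 m³ = 1,320,000 L.
Alkalinity to neutralize: (138 − 89) = 49 mg/L as CaCO₃ × 1,320,000 L = 64,680 g as CaCO₃.
Equivalents of H⁺ required: 64,680 ÷ 50 g/eq = 1294 eq = 1294 mol HCl.
Mass of HCl: 1294 × 36.5 = 47,220 g.
Mass of 24.7% solution: 47,220 / 0.247 = 191,200 g.
Volume: 191,200 g ÷ 1.16 g/mL = 164,800 mL.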